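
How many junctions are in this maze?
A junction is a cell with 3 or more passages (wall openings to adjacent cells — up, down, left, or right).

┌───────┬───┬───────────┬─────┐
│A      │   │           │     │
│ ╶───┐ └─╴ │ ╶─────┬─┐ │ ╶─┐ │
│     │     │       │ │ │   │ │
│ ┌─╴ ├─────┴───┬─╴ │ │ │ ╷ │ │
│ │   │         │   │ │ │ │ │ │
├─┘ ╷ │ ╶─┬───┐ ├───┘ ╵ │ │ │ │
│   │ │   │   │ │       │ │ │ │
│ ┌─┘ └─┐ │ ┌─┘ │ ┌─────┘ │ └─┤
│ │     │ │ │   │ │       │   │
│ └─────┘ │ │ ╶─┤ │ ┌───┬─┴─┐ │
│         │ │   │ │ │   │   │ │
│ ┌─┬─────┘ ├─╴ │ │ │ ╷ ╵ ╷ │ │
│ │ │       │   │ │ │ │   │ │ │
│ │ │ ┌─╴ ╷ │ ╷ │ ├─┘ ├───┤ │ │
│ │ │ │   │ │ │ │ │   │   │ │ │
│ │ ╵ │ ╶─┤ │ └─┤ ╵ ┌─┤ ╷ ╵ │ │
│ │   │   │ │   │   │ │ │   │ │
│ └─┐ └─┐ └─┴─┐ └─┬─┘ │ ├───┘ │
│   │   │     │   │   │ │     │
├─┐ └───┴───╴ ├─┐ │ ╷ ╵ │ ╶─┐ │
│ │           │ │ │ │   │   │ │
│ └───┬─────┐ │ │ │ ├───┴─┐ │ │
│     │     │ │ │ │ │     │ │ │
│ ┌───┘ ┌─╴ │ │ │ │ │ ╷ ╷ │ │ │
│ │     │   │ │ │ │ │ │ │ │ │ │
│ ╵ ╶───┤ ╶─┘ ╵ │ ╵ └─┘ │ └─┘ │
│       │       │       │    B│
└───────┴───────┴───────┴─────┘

Checking each cell for number of passages:

Junctions found (3+ passages):
  (1, 0): 3 passages
  (1, 12): 3 passages
  (2, 2): 3 passages
  (3, 10): 3 passages
  (4, 2): 3 passages
  (5, 0): 3 passages
  (6, 4): 3 passages
  (6, 5): 3 passages
  (6, 7): 3 passages
  (8, 2): 3 passages
  (9, 10): 3 passages
  (9, 14): 3 passages
  (10, 6): 3 passages
  (11, 0): 3 passages
  (11, 11): 3 passages
  (13, 1): 3 passages
  (13, 6): 3 passages
  (13, 9): 3 passages
Total junctions: 18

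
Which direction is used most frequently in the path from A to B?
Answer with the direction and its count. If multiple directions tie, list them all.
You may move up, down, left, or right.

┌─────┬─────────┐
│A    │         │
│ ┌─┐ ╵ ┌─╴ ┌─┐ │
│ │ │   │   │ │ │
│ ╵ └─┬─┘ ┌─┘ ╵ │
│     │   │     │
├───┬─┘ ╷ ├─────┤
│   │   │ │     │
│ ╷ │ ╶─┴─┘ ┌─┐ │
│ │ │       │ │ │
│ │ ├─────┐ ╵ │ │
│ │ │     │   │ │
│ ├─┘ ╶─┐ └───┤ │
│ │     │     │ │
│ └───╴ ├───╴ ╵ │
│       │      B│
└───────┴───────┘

Directions: right, right, down, right, up, right, right, down, left, down, left, down, left, down, right, right, right, up, right, right, down, down, down, down
Counts: {'right': 10, 'down': 9, 'up': 2, 'left': 3}
Most common: right (10 times)

Solution:

┌─────┬─────────┐
│A → ↓│↱ → ↓    │
│ ┌─┐ ╵ ┌─╴ ┌─┐ │
│ │ │↳ ↑│↓ ↲│ │ │
│ ╵ └─┬─┘ ┌─┘ ╵ │
│     │↓ ↲│     │
├───┬─┘ ╷ ├─────┤
│   │↓ ↲│ │↱ → ↓│
│ ╷ │ ╶─┴─┘ ┌─┐ │
│ │ │↳ → → ↑│ │↓│
│ │ ├─────┐ ╵ │ │
│ │ │     │   │↓│
│ ├─┘ ╶─┐ └───┤ │
│ │     │     │↓│
│ └───╴ ├───╴ ╵ │
│       │      B│
└───────┴───────┘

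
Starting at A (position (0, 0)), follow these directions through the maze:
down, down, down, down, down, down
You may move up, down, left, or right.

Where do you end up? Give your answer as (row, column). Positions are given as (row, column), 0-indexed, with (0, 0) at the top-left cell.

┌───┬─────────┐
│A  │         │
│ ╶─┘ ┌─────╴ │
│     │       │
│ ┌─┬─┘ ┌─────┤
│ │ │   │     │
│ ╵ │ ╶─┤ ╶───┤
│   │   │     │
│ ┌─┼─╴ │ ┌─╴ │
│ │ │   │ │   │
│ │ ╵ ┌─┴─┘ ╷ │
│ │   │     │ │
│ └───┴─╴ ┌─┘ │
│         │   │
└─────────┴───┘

Following directions step by step:
Start: (0, 0)
  down: (0, 0) → (1, 0)
  down: (1, 0) → (2, 0)
  down: (2, 0) → (3, 0)
  down: (3, 0) → (4, 0)
  down: (4, 0) → (5, 0)
  down: (5, 0) → (6, 0)
Final position: (6, 0)

Path taken:

┌───┬─────────┐
│A  │         │
│ ╶─┘ ┌─────╴ │
│↓    │       │
│ ┌─┬─┘ ┌─────┤
│↓│ │   │     │
│ ╵ │ ╶─┤ ╶───┤
│↓  │   │     │
│ ┌─┼─╴ │ ┌─╴ │
│↓│ │   │ │   │
│ │ ╵ ┌─┴─┘ ╷ │
│↓│   │     │ │
│ └───┴─╴ ┌─┘ │
│B        │   │
└─────────┴───┘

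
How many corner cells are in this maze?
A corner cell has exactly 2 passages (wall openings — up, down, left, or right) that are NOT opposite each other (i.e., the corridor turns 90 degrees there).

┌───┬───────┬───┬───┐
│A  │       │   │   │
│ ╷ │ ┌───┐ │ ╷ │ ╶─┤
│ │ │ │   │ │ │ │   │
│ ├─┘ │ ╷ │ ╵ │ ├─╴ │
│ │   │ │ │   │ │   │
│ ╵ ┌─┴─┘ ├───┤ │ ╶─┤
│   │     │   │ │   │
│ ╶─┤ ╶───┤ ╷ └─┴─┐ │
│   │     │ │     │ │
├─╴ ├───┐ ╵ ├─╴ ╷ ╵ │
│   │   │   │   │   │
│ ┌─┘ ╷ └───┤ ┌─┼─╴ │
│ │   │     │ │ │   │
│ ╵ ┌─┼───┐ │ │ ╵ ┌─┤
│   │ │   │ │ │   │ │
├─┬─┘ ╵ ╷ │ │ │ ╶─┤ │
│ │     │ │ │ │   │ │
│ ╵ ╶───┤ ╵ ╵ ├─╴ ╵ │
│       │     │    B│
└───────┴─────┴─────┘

Counting corner cells (2 non-opposite passages):
Total corners: 58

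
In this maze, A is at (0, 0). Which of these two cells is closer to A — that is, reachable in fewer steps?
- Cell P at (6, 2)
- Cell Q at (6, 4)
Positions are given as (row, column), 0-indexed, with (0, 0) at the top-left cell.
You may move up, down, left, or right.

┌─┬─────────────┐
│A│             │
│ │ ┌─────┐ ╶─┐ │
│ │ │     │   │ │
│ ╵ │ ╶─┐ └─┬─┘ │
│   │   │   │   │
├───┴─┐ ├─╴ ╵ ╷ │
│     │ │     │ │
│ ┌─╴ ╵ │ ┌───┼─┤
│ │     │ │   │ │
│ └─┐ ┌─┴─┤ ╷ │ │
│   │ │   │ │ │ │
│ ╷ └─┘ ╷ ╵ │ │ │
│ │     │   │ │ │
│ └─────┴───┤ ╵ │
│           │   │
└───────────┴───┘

Shortest path A → P at (6, 2): 34 steps
Shortest path A → Q at (6, 4): 38 steps

P is closer (34 steps vs 38 steps).

Path to P:

┌─┬─────────────┐
│A│↱ → → → → → ↓│
│ │ ┌─────┐ ╶─┐ │
│↓│↑│↓ ← ↰│   │↓│
│ ╵ │ ╶─┐ └─┬─┘ │
│↳ ↑│↳ ↓│↑ ↰│↓ ↲│
├───┴─┐ ├─╴ ╵ ╷ │
│↓ ← ↰│↓│  ↑ ↲│ │
│ ┌─╴ ╵ │ ┌───┼─┤
│↓│  ↑ ↲│ │   │ │
│ └─┐ ┌─┴─┤ ╷ │ │
│↳ ↓│ │   │ │ │ │
│ ╷ └─┘ ╷ ╵ │ │ │
│ │↳ P  │   │ │ │
│ └─────┴───┤ ╵ │
│           │   │
└───────────┴───┘

Path to Q:

┌─┬─────────────┐
│A│↱ → → → → → ↓│
│ │ ┌─────┐ ╶─┐ │
│↓│↑│↓ ← ↰│   │↓│
│ ╵ │ ╶─┐ └─┬─┘ │
│↳ ↑│↳ ↓│↑ ↰│↓ ↲│
├───┴─┐ ├─╴ ╵ ╷ │
│↓ ← ↰│↓│  ↑ ↲│ │
│ ┌─╴ ╵ │ ┌───┼─┤
│↓│  ↑ ↲│ │   │ │
│ └─┐ ┌─┴─┤ ╷ │ │
│↳ ↓│ │↱ ↓│ │ │ │
│ ╷ └─┘ ╷ ╵ │ │ │
│ │↳ → ↑│Q  │ │ │
│ └─────┴───┤ ╵ │
│           │   │
└───────────┴───┘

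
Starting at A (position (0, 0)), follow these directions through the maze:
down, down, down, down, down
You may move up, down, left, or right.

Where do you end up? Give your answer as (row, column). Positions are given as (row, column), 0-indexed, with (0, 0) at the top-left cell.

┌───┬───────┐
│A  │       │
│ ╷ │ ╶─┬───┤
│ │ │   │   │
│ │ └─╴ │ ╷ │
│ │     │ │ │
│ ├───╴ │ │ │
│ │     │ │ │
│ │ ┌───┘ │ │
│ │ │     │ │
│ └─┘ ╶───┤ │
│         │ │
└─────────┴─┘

Following directions step by step:
Start: (0, 0)
  down: (0, 0) → (1, 0)
  down: (1, 0) → (2, 0)
  down: (2, 0) → (3, 0)
  down: (3, 0) → (4, 0)
  down: (4, 0) → (5, 0)
Final position: (5, 0)

Path taken:

┌───┬───────┐
│A  │       │
│ ╷ │ ╶─┬───┤
│↓│ │   │   │
│ │ └─╴ │ ╷ │
│↓│     │ │ │
│ ├───╴ │ │ │
│↓│     │ │ │
│ │ ┌───┘ │ │
│↓│ │     │ │
│ └─┘ ╶───┤ │
│B        │ │
└─────────┴─┘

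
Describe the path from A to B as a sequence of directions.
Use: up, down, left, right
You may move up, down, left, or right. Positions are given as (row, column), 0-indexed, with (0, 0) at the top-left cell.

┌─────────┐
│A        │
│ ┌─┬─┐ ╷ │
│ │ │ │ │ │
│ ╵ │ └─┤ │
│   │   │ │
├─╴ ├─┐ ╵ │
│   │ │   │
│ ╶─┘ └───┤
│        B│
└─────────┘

Finding the path and converting it to directions:
Path through cells: (0,0) → (1,0) → (2,0) → (2,1) → (3,1) → (3,0) → (4,0) → (4,1) → (4,2) → (4,3) → (4,4)
Directions: down, down, right, down, left, down, right, right, right, right

Solution:

┌─────────┐
│A        │
│ ┌─┬─┐ ╷ │
│↓│ │ │ │ │
│ ╵ │ └─┤ │
│↳ ↓│   │ │
├─╴ ├─┐ ╵ │
│↓ ↲│ │   │
│ ╶─┘ └───┤
│↳ → → → B│
└─────────┘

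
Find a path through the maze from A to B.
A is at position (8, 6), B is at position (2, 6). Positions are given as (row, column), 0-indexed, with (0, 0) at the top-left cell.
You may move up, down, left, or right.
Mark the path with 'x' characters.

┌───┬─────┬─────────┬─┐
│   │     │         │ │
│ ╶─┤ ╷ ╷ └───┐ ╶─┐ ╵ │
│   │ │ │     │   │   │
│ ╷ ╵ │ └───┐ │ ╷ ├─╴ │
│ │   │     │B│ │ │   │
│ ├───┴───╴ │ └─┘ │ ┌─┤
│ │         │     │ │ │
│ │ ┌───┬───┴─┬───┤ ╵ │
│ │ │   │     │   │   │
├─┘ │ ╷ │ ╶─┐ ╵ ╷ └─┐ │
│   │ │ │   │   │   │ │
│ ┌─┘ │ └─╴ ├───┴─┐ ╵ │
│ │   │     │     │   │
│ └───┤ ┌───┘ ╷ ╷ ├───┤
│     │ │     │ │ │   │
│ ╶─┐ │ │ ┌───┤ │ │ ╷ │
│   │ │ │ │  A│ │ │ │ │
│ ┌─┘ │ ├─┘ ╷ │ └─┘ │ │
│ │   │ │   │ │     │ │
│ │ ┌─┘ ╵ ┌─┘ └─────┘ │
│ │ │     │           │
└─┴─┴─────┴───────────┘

Finding the shortest path from (8, 6) to (2, 6):
Path length: 42 steps
Directions: left → down → left → down → left → up → up → up → up → right → right → up → left → up → right → right → down → right → up → right → down → right → down → right → up → up → left → up → up → right → up → left → up → left → left → down → right → down → down → left → left → up

Solution:

┌───┬─────┬─────────┬─┐
│   │     │    x x x│ │
│ ╶─┤ ╷ ╷ └───┐ ╶─┐ ╵ │
│   │ │ │     │x x│x x│
│ ╷ ╵ │ └───┐ │ ╷ ├─╴ │
│ │   │     │B│ │x│x x│
│ ├───┴───╴ │ └─┘ │ ┌─┤
│ │         │x x x│x│ │
│ │ ┌───┬───┴─┬───┤ ╵ │
│ │ │   │x x x│x x│x x│
├─┘ │ ╷ │ ╶─┐ ╵ ╷ └─┐ │
│   │ │ │x x│x x│x x│x│
│ ┌─┘ │ └─╴ ├───┴─┐ ╵ │
│ │   │x x x│     │x x│
│ └───┤ ┌───┘ ╷ ╷ ├───┤
│     │x│     │ │ │   │
│ ╶─┐ │ │ ┌───┤ │ │ ╷ │
│   │ │x│ │x A│ │ │ │ │
│ ┌─┘ │ ├─┘ ╷ │ └─┘ │ │
│ │   │x│x x│ │     │ │
│ │ ┌─┘ ╵ ┌─┘ └─────┘ │
│ │ │  x x│           │
└─┴─┴─────┴───────────┘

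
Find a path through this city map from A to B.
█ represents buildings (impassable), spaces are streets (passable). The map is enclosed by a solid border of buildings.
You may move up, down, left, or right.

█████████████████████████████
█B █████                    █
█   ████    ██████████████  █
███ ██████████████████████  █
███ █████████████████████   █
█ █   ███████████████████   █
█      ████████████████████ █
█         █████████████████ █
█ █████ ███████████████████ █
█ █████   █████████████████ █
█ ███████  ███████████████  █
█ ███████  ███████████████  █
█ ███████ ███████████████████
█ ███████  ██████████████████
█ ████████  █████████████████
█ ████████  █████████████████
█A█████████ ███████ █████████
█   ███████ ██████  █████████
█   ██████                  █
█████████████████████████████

Finding the shortest path from A to B:
Movement: cardinal only
Path length: 19 steps
Directions: up → up → up → up → up → up → up → up → up → up → right → right → up → up → up → up → left → up → left

Solution:

█████████████████████████████
█B↰█████                    █
█ ↑↰████    ██████████████  █
███↑██████████████████████  █
███↑█████████████████████   █
█ █↑  ███████████████████   █
█↱→↑   ████████████████████ █
█↑        █████████████████ █
█↑█████ ███████████████████ █
█↑█████   █████████████████ █
█↑███████  ███████████████  █
█↑███████  ███████████████  █
█↑███████ ███████████████████
█↑███████  ██████████████████
█↑████████  █████████████████
█↑████████  █████████████████
█A█████████ ███████ █████████
█   ███████ ██████  █████████
█   ██████                  █
█████████████████████████████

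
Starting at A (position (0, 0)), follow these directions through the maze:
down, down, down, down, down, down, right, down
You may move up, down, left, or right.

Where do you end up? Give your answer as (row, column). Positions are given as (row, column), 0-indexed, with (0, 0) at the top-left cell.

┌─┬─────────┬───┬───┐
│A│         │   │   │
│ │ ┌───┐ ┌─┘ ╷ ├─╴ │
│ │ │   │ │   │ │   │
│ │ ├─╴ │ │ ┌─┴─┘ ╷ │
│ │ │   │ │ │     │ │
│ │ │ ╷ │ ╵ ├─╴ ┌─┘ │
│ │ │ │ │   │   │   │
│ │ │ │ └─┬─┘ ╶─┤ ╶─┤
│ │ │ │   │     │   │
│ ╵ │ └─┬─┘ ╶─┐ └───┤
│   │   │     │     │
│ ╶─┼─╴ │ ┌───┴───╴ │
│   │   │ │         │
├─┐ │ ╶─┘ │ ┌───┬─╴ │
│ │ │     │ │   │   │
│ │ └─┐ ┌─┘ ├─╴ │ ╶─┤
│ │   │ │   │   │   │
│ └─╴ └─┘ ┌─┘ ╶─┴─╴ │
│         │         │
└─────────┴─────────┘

Following directions step by step:
Start: (0, 0)
  down: (0, 0) → (1, 0)
  down: (1, 0) → (2, 0)
  down: (2, 0) → (3, 0)
  down: (3, 0) → (4, 0)
  down: (4, 0) → (5, 0)
  down: (5, 0) → (6, 0)
  right: (6, 0) → (6, 1)
  down: (6, 1) → (7, 1)
Final position: (7, 1)

Path taken:

┌─┬─────────┬───┬───┐
│A│         │   │   │
│ │ ┌───┐ ┌─┘ ╷ ├─╴ │
│↓│ │   │ │   │ │   │
│ │ ├─╴ │ │ ┌─┴─┘ ╷ │
│↓│ │   │ │ │     │ │
│ │ │ ╷ │ ╵ ├─╴ ┌─┘ │
│↓│ │ │ │   │   │   │
│ │ │ │ └─┬─┘ ╶─┤ ╶─┤
│↓│ │ │   │     │   │
│ ╵ │ └─┬─┘ ╶─┐ └───┤
│↓  │   │     │     │
│ ╶─┼─╴ │ ┌───┴───╴ │
│↳ ↓│   │ │         │
├─┐ │ ╶─┘ │ ┌───┬─╴ │
│ │B│     │ │   │   │
│ │ └─┐ ┌─┘ ├─╴ │ ╶─┤
│ │   │ │   │   │   │
│ └─╴ └─┘ ┌─┘ ╶─┴─╴ │
│         │         │
└─────────┴─────────┘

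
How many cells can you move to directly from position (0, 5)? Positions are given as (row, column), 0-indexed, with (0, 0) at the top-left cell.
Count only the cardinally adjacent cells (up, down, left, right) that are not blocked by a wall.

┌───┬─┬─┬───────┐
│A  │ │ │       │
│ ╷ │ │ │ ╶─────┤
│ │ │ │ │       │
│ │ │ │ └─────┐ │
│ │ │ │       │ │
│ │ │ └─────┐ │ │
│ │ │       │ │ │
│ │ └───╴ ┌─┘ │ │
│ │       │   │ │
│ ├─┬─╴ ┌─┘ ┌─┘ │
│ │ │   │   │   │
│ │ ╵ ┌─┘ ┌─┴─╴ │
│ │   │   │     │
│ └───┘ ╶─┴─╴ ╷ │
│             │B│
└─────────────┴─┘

Checking passable neighbors of (0, 5):
Neighbors: (0, 4), (0, 6)
Count: 2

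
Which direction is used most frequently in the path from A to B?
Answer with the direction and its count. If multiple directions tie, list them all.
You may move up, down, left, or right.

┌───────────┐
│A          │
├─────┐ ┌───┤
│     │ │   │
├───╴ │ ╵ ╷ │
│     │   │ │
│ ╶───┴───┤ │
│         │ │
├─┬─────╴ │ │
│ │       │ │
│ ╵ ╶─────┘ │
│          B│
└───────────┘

Directions: right, right, right, down, down, right, up, right, down, down, down, down
Counts: {'right': 5, 'down': 6, 'up': 1}
Most common: down (6 times)

Solution:

┌───────────┐
│A → → ↓    │
├─────┐ ┌───┤
│     │↓│↱ ↓│
├───╴ │ ╵ ╷ │
│     │↳ ↑│↓│
│ ╶───┴───┤ │
│         │↓│
├─┬─────╴ │ │
│ │       │↓│
│ ╵ ╶─────┘ │
│          B│
└───────────┘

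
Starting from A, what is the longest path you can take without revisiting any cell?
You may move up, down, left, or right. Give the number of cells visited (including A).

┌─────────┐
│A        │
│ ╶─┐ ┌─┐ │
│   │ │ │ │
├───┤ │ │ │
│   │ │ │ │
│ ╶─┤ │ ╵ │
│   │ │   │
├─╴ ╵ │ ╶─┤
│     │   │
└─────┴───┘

Finding longest simple path using DFS:
Start: (0, 0)
Longest path visits 12 cells
Path: A → right → right → down → down → down → down → left → up → left → up → right

Solution:

┌─────────┐
│A → ↓    │
│ ╶─┐ ┌─┐ │
│   │↓│ │ │
├───┤ │ │ │
│↱ B│↓│ │ │
│ ╶─┤ │ ╵ │
│↑ ↰│↓│   │
├─╴ ╵ │ ╶─┤
│  ↑ ↲│   │
└─────┴───┘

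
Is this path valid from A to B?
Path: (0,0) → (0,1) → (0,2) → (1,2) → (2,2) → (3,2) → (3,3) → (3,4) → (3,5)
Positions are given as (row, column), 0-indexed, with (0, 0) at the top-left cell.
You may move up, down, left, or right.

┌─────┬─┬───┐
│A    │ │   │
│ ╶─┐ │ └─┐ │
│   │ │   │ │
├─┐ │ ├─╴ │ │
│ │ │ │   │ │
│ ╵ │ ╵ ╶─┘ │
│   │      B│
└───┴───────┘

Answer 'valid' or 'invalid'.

Checking path validity:
Result: All consecutive moves are passable.

valid

Correct solution:

┌─────┬─┬───┐
│A → ↓│ │   │
│ ╶─┐ │ └─┐ │
│   │↓│   │ │
├─┐ │ ├─╴ │ │
│ │ │↓│   │ │
│ ╵ │ ╵ ╶─┘ │
│   │↳ → → B│
└───┴───────┘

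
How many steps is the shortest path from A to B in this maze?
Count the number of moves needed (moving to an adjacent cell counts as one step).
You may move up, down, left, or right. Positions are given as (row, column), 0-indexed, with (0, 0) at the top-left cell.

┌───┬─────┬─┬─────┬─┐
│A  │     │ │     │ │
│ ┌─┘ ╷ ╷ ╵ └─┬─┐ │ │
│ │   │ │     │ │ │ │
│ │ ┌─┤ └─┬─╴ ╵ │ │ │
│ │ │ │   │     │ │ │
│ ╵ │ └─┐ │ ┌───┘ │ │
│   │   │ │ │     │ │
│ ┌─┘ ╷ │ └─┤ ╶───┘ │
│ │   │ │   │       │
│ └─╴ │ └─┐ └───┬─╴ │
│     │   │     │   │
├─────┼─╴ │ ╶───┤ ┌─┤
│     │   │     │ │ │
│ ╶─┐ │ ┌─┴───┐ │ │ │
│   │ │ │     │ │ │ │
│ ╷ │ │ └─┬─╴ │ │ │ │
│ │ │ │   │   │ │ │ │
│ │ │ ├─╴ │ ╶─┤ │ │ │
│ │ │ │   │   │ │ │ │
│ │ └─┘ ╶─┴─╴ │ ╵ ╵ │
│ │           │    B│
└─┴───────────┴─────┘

Using BFS to find shortest path:
Start: (0, 0), End: (10, 9)
Path found:
(0,0) → (1,0) → (2,0) → (3,0) → (3,1) → (2,1) → (1,1) → (1,2) → (0,2) → (0,3) → (1,3) → (2,3) → (2,4) → (3,4) → (4,4) → (4,5) → (5,5) → (6,5) → (6,6) → (6,7) → (7,7) → (8,7) → (9,7) → (10,7) → (10,8) → (10,9)
Number of steps: 25

Solution:

┌───┬─────┬─┬─────┬─┐
│A  │↱ ↓  │ │     │ │
│ ┌─┘ ╷ ╷ ╵ └─┬─┐ │ │
│↓│↱ ↑│↓│     │ │ │ │
│ │ ┌─┤ └─┬─╴ ╵ │ │ │
│↓│↑│ │↳ ↓│     │ │ │
│ ╵ │ └─┐ │ ┌───┘ │ │
│↳ ↑│   │↓│ │     │ │
│ ┌─┘ ╷ │ └─┤ ╶───┘ │
│ │   │ │↳ ↓│       │
│ └─╴ │ └─┐ └───┬─╴ │
│     │   │↓    │   │
├─────┼─╴ │ ╶───┤ ┌─┤
│     │   │↳ → ↓│ │ │
│ ╶─┐ │ ┌─┴───┐ │ │ │
│   │ │ │     │↓│ │ │
│ ╷ │ │ └─┬─╴ │ │ │ │
│ │ │ │   │   │↓│ │ │
│ │ │ ├─╴ │ ╶─┤ │ │ │
│ │ │ │   │   │↓│ │ │
│ │ └─┘ ╶─┴─╴ │ ╵ ╵ │
│ │           │↳ → B│
└─┴───────────┴─────┘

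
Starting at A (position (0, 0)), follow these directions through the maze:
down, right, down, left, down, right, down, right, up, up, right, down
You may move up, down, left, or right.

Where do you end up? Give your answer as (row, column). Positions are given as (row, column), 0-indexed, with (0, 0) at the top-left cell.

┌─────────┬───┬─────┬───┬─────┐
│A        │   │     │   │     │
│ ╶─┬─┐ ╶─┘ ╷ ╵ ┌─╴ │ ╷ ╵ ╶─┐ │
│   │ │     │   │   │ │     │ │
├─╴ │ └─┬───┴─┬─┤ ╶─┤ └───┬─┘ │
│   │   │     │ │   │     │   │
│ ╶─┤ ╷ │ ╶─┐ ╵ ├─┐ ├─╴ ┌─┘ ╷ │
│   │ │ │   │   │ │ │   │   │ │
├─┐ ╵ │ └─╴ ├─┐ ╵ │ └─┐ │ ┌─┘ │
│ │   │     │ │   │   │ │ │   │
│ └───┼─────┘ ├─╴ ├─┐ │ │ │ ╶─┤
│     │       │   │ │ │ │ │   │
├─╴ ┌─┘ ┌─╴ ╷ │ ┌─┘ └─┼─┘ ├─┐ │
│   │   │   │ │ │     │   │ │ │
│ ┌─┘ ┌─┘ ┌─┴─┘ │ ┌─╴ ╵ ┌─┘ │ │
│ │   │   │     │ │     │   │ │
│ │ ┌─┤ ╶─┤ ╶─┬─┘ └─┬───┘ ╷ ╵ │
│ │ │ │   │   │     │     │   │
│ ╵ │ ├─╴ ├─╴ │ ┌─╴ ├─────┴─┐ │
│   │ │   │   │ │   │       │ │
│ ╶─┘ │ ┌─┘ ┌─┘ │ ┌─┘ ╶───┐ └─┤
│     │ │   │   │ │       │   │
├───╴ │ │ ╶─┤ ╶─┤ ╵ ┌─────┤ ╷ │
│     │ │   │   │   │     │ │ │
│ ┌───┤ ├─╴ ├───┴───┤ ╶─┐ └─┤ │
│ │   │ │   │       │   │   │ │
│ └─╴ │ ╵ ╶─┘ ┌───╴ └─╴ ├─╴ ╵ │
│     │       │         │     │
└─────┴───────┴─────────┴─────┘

Following directions step by step:
Start: (0, 0)
  down: (0, 0) → (1, 0)
  right: (1, 0) → (1, 1)
  down: (1, 1) → (2, 1)
  left: (2, 1) → (2, 0)
  down: (2, 0) → (3, 0)
  right: (3, 0) → (3, 1)
  down: (3, 1) → (4, 1)
  right: (4, 1) → (4, 2)
  up: (4, 2) → (3, 2)
  up: (3, 2) → (2, 2)
  right: (2, 2) → (2, 3)
  down: (2, 3) → (3, 3)
Final position: (3, 3)

Path taken:

┌─────────┬───┬─────┬───┬─────┐
│A        │   │     │   │     │
│ ╶─┬─┐ ╶─┘ ╷ ╵ ┌─╴ │ ╷ ╵ ╶─┐ │
│↳ ↓│ │     │   │   │ │     │ │
├─╴ │ └─┬───┴─┬─┤ ╶─┤ └───┬─┘ │
│↓ ↲│↱ ↓│     │ │   │     │   │
│ ╶─┤ ╷ │ ╶─┐ ╵ ├─┐ ├─╴ ┌─┘ ╷ │
│↳ ↓│↑│B│   │   │ │ │   │   │ │
├─┐ ╵ │ └─╴ ├─┐ ╵ │ └─┐ │ ┌─┘ │
│ │↳ ↑│     │ │   │   │ │ │   │
│ └───┼─────┘ ├─╴ ├─┐ │ │ │ ╶─┤
│     │       │   │ │ │ │ │   │
├─╴ ┌─┘ ┌─╴ ╷ │ ┌─┘ └─┼─┘ ├─┐ │
│   │   │   │ │ │     │   │ │ │
│ ┌─┘ ┌─┘ ┌─┴─┘ │ ┌─╴ ╵ ┌─┘ │ │
│ │   │   │     │ │     │   │ │
│ │ ┌─┤ ╶─┤ ╶─┬─┘ └─┬───┘ ╷ ╵ │
│ │ │ │   │   │     │     │   │
│ ╵ │ ├─╴ ├─╴ │ ┌─╴ ├─────┴─┐ │
│   │ │   │   │ │   │       │ │
│ ╶─┘ │ ┌─┘ ┌─┘ │ ┌─┘ ╶───┐ └─┤
│     │ │   │   │ │       │   │
├───╴ │ │ ╶─┤ ╶─┤ ╵ ┌─────┤ ╷ │
│     │ │   │   │   │     │ │ │
│ ┌───┤ ├─╴ ├───┴───┤ ╶─┐ └─┤ │
│ │   │ │   │       │   │   │ │
│ └─╴ │ ╵ ╶─┘ ┌───╴ └─╴ ├─╴ ╵ │
│     │       │         │     │
└─────┴───────┴─────────┴─────┘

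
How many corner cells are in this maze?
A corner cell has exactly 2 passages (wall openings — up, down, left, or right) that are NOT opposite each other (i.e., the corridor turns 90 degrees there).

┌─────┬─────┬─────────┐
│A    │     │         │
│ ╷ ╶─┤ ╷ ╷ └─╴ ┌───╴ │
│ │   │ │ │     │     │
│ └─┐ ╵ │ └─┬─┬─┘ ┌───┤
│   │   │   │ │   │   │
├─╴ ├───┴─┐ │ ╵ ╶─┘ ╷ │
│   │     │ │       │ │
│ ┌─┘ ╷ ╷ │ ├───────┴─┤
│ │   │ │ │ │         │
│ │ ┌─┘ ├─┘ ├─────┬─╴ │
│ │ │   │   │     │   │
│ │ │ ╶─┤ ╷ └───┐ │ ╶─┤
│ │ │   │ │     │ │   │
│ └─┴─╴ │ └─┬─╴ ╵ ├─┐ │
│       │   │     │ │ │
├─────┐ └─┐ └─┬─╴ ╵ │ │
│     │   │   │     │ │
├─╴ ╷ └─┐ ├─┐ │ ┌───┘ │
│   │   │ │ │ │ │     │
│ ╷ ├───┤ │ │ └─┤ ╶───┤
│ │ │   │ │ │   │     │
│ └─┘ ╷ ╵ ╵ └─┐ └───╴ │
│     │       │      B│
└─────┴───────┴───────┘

Counting corner cells (2 non-opposite passages):
Total corners: 66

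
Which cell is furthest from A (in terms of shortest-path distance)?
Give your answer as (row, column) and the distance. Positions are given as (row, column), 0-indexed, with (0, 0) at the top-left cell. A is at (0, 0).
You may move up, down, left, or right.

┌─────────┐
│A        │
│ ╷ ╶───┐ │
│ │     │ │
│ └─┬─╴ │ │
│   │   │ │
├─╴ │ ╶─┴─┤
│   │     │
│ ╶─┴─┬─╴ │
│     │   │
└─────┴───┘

Computing BFS distances from A to all cells:
Furthest cell: (4, 3)
Distance: 11 steps

Path from A to the furthest cell:

┌─────────┐
│A ↓      │
│ ╷ ╶───┐ │
│ │↳ → ↓│ │
│ └─┬─╴ │ │
│   │↓ ↲│ │
├─╴ │ ╶─┴─┤
│   │↳ → ↓│
│ ╶─┴─┬─╴ │
│     │B ↲│
└─────┴───┘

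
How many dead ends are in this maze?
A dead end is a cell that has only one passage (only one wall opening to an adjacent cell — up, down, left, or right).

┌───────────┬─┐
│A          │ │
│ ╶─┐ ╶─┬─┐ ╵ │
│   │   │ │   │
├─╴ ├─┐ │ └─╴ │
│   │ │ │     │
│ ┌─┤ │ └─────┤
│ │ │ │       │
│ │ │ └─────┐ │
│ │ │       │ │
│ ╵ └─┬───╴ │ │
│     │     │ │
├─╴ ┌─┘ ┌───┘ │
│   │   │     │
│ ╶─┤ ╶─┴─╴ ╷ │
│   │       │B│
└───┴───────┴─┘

Checking each cell for number of passages:

Dead ends found at positions:
  (0, 6)
  (1, 4)
  (2, 2)
  (3, 1)
  (5, 2)
  (6, 4)
  (7, 1)
  (7, 6)
Total dead ends: 8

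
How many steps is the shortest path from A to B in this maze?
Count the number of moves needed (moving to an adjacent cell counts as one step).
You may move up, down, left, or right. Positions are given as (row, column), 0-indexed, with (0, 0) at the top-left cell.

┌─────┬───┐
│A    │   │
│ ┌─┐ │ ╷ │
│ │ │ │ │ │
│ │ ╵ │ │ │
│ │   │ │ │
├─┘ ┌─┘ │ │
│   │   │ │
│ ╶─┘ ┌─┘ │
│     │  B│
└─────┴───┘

Using BFS to find shortest path:
Start: (0, 0), End: (4, 4)
Path found:
(0,0) → (0,1) → (0,2) → (1,2) → (2,2) → (2,1) → (3,1) → (3,0) → (4,0) → (4,1) → (4,2) → (3,2) → (3,3) → (2,3) → (1,3) → (0,3) → (0,4) → (1,4) → (2,4) → (3,4) → (4,4)
Number of steps: 20

Solution:

┌─────┬───┐
│A → ↓│↱ ↓│
│ ┌─┐ │ ╷ │
│ │ │↓│↑│↓│
│ │ ╵ │ │ │
│ │↓ ↲│↑│↓│
├─┘ ┌─┘ │ │
│↓ ↲│↱ ↑│↓│
│ ╶─┘ ┌─┘ │
│↳ → ↑│  B│
└─────┴───┘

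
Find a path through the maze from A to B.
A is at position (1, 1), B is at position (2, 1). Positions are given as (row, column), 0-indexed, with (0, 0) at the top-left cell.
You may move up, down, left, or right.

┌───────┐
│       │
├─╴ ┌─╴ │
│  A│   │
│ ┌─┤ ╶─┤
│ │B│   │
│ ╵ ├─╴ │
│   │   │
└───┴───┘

Finding the shortest path from (1, 1) to (2, 1):
Path length: 5 steps
Directions: left → down → down → right → up

Solution:

┌───────┐
│       │
├─╴ ┌─╴ │
│↓ A│   │
│ ┌─┤ ╶─┤
│↓│B│   │
│ ╵ ├─╴ │
│↳ ↑│   │
└───┴───┘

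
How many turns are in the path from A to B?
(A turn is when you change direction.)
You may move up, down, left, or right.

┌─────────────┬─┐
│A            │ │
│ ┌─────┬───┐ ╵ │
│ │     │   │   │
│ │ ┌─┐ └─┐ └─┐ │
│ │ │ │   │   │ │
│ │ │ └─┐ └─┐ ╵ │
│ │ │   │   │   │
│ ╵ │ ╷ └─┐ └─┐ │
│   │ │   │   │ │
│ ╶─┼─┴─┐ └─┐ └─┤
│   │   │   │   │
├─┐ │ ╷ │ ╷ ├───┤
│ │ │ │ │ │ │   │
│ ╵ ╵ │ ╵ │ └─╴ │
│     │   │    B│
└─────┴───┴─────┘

Directions: down, down, down, down, down, right, down, down, right, up, up, right, down, down, right, up, up, right, down, down, right, right
Number of turns: 11

Solution:

┌─────────────┬─┐
│A            │ │
│ ┌─────┬───┐ ╵ │
│↓│     │   │   │
│ │ ┌─┐ └─┐ └─┐ │
│↓│ │ │   │   │ │
│ │ │ └─┐ └─┐ ╵ │
│↓│ │   │   │   │
│ ╵ │ ╷ └─┐ └─┐ │
│↓  │ │   │   │ │
│ ╶─┼─┴─┐ └─┐ └─┤
│↳ ↓│↱ ↓│↱ ↓│   │
├─┐ │ ╷ │ ╷ ├───┤
│ │↓│↑│↓│↑│↓│   │
│ ╵ ╵ │ ╵ │ └─╴ │
│  ↳ ↑│↳ ↑│↳ → B│
└─────┴───┴─────┘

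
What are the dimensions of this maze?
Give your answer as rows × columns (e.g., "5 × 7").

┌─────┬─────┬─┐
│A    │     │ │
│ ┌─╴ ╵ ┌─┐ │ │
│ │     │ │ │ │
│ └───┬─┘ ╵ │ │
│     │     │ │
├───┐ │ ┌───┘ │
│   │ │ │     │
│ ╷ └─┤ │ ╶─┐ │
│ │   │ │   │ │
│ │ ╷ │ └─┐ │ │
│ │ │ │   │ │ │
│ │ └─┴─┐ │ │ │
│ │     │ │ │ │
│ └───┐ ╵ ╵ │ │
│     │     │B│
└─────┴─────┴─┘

Counting the maze dimensions:
Rows (vertical): 8
Columns (horizontal): 7
Dimensions: 8 × 7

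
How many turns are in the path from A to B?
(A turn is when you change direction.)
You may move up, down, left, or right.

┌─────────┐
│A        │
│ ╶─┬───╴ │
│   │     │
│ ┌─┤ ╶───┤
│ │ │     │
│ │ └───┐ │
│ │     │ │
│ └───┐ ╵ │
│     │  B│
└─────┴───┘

Directions: right, right, right, right, down, left, left, down, right, right, down, down
Number of turns: 5

Solution:

┌─────────┐
│A → → → ↓│
│ ╶─┬───╴ │
│   │↓ ← ↲│
│ ┌─┤ ╶───┤
│ │ │↳ → ↓│
│ │ └───┐ │
│ │     │↓│
│ └───┐ ╵ │
│     │  B│
└─────┴───┘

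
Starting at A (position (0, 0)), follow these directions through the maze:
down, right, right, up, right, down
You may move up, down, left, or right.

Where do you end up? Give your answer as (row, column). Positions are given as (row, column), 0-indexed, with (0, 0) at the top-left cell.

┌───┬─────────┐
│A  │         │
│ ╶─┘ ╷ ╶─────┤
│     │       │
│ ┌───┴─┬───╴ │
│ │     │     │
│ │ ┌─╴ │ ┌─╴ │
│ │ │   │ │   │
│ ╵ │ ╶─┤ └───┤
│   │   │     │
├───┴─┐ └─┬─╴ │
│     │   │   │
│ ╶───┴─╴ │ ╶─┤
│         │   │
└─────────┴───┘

Following directions step by step:
Start: (0, 0)
  down: (0, 0) → (1, 0)
  right: (1, 0) → (1, 1)
  right: (1, 1) → (1, 2)
  up: (1, 2) → (0, 2)
  right: (0, 2) → (0, 3)
  down: (0, 3) → (1, 3)
Final position: (1, 3)

Path taken:

┌───┬─────────┐
│A  │↱ ↓      │
│ ╶─┘ ╷ ╶─────┤
│↳ → ↑│B      │
│ ┌───┴─┬───╴ │
│ │     │     │
│ │ ┌─╴ │ ┌─╴ │
│ │ │   │ │   │
│ ╵ │ ╶─┤ └───┤
│   │   │     │
├───┴─┐ └─┬─╴ │
│     │   │   │
│ ╶───┴─╴ │ ╶─┤
│         │   │
└─────────┴───┘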